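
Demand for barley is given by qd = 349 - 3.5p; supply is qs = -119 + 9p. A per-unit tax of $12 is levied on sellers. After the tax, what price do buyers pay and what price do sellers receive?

Pre-tax equilibrium: p* = 37.44, q* = 217.96.
Tax on sellers shifts supply to qs = -119 + 9(p − 12) = -227 + 9p.
349 - 3.5p = -227 + 9p gives buyer price pb = 46.08; sellers receive ps = 46.08 − 12 = 34.08.
New quantity: q = 349 − 3.5(46.08) = 187.72.

Buyers pay $46.08, sellers receive $34.08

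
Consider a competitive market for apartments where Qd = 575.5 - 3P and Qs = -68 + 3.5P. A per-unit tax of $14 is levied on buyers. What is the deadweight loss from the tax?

Pre-tax equilibrium: P* = 99, Q* = 278.5.
Tax on buyers shifts demand to Qd = 575.5 − 3(P + 14) = 533.5 - 3P.
533.5 - 3P = -68 + 3.5P gives seller price Ps = 1203/13; buyers pay Pb = 1203/13 + 14 = 1385/13.
New quantity: Q = 575.5 − 3(1385/13) = 6653/26.
DWL = ½ × 14 × (278.5 − 6653/26) = 2058/13.

Deadweight loss = 2058/13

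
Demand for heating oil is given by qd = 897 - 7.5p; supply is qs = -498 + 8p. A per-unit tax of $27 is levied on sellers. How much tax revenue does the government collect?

Tax revenue = 98334/31

Pre-tax equilibrium: p* = 90, q* = 222.
Tax on sellers shifts supply to qs = -498 + 8(p − 27) = -714 + 8p.
897 - 7.5p = -714 + 8p gives buyer price pb = 3222/31; sellers receive ps = 3222/31 − 27 = 2385/31.
New quantity: q = 897 − 7.5(3222/31) = 3642/31.
Revenue = 27 × 3642/31 = 98334/31.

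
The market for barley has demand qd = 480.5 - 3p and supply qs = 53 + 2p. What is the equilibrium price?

Set qd = qs: 480.5 - 3p = 53 + 2p.
427.5 = 5p, so p* = 85.5.
q* = 480.5 − 3(85.5) = 224.

p* = 85.5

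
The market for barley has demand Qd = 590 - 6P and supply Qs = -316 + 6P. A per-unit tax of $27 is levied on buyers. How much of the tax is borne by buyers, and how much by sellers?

Pre-tax equilibrium: P* = 75.5, Q* = 137.
Tax on buyers shifts demand to Qd = 590 − 6(P + 27) = 428 - 6P.
428 - 6P = -316 + 6P gives seller price Ps = 62; buyers pay Pb = 62 + 27 = 89.
New quantity: Q = 590 − 6(89) = 56.
Buyer burden = 89 − 75.5 = 13.5; seller burden = 75.5 − 62 = 13.5.

Buyers bear $13.5, sellers bear $13.5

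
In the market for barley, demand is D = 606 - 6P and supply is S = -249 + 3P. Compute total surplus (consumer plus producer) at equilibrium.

Total surplus = 324

Equilibrium: 606 - 6P = -249 + 3P gives P* = 95, Q* = 36.
Demand choke price: P = 101; supply starts at P = 83.
CS = ½(101 − 95)(36) = 108; PS = ½(95 − 83)(36) = 216.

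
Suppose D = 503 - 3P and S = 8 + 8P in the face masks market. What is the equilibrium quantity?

Q* = 368

Set D = S: 503 - 3P = 8 + 8P.
495 = 11P, so P* = 45.
Q* = 503 − 3(45) = 368.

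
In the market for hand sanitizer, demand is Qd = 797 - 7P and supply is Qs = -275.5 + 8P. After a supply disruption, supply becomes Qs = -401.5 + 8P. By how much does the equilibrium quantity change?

ΔQ = -58.8

Original equilibrium: P* = 71.5, Q* = 296.5.
New equilibrium: 797 - 7P = -401.5 + 8P, so 1198.5 = 15P and P' = 79.9; Q' = 797 − 7(79.9) = 237.7.
Change in quantity: 237.7 − 296.5 = -58.8.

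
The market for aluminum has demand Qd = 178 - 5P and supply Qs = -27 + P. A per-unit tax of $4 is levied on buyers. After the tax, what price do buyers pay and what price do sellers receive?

Buyers pay 209/6, sellers receive 185/6

Pre-tax equilibrium: P* = 205/6, Q* = 43/6.
Tax on buyers shifts demand to Qd = 178 − 5(P + 4) = 158 - 5P.
158 - 5P = -27 + P gives seller price Ps = 185/6; buyers pay Pb = 185/6 + 4 = 209/6.
New quantity: Q = 178 − 5(209/6) = 23/6.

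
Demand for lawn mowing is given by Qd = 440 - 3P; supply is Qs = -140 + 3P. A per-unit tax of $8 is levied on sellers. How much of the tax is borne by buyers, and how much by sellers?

Buyers bear $4, sellers bear $4

Pre-tax equilibrium: P* = 290/3, Q* = 150.
Tax on sellers shifts supply to Qs = -140 + 3(P − 8) = -164 + 3P.
440 - 3P = -164 + 3P gives buyer price Pb = 302/3; sellers receive Ps = 302/3 − 8 = 278/3.
New quantity: Q = 440 − 3(302/3) = 138.
Buyer burden = 302/3 − 290/3 = 4; seller burden = 290/3 − 278/3 = 4.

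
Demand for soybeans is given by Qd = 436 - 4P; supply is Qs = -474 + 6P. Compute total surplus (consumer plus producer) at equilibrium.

Equilibrium: 436 - 4P = -474 + 6P gives P* = 91, Q* = 72.
Demand choke price: P = 109; supply starts at P = 79.
CS = ½(109 − 91)(72) = 648; PS = ½(91 − 79)(72) = 432.

Total surplus = 1080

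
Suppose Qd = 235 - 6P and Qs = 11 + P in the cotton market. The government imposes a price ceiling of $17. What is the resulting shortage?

Shortage = 105

Equilibrium price would be P* = 32, so the ceiling at 17 binds.
At P = 17: Qd = 235 − 6(17) = 133, Qs = 11 + 1(17) = 28.
Shortage = 133 − 28 = 105.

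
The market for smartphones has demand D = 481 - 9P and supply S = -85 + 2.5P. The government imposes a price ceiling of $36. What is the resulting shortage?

Shortage = 152

Equilibrium price would be P* = 1132/23, so the ceiling at 36 binds.
At P = 36: D = 481 − 9(36) = 157, S = -85 + 2.5(36) = 5.
Shortage = 157 − 5 = 152.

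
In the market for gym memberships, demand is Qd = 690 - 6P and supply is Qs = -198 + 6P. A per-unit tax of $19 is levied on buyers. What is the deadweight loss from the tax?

Pre-tax equilibrium: P* = 74, Q* = 246.
Tax on buyers shifts demand to Qd = 690 − 6(P + 19) = 576 - 6P.
576 - 6P = -198 + 6P gives seller price Ps = 64.5; buyers pay Pb = 64.5 + 19 = 83.5.
New quantity: Q = 690 − 6(83.5) = 189.
DWL = ½ × 19 × (246 − 189) = 541.5.

Deadweight loss = 541.5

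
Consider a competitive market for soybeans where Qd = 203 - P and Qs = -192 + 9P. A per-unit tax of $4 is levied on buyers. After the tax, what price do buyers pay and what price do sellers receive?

Pre-tax equilibrium: P* = 39.5, Q* = 163.5.
Tax on buyers shifts demand to Qd = 203 − 1(P + 4) = 199 - P.
199 - P = -192 + 9P gives seller price Ps = 39.1; buyers pay Pb = 39.1 + 4 = 43.1.
New quantity: Q = 203 − 1(43.1) = 159.9.

Buyers pay $43.1, sellers receive $39.1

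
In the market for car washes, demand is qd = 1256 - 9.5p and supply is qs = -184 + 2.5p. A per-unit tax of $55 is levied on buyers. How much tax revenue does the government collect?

Tax revenue = 18865/48

Pre-tax equilibrium: p* = 120, q* = 116.
Tax on buyers shifts demand to qd = 1256 − 9.5(p + 55) = 733.5 - 9.5p.
733.5 - 9.5p = -184 + 2.5p gives seller price ps = 1835/24; buyers pay pb = 1835/24 + 55 = 3155/24.
New quantity: q = 1256 − 9.5(3155/24) = 343/48.
Revenue = 55 × 343/48 = 18865/48.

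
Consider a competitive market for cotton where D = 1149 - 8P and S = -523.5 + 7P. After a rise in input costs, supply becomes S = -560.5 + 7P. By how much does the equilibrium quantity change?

ΔQ = -296/15

Original equilibrium: P* = 111.5, Q* = 257.
New equilibrium: 1149 - 8P = -560.5 + 7P, so 1709.5 = 15P and P' = 3419/30; Q' = 1149 − 8(3419/30) = 3559/15.
Change in quantity: 3559/15 − 257 = -296/15.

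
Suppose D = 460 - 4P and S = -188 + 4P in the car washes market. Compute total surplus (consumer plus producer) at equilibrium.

Equilibrium: 460 - 4P = -188 + 4P gives P* = 81, Q* = 136.
Demand choke price: P = 115; supply starts at P = 47.
CS = ½(115 − 81)(136) = 2312; PS = ½(81 − 47)(136) = 2312.

Total surplus = 4624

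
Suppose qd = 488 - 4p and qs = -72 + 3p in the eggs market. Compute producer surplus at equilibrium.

Equilibrium: 488 - 4p = -72 + 3p gives p* = 80, q* = 168.
Supply starts at p = 24 (where qs = 0).
PS = ½(80 − 24)(168) = 4704.

Producer surplus = 4704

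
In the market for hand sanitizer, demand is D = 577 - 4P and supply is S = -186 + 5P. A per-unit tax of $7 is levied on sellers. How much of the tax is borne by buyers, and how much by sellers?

Buyers bear 35/9, sellers bear 28/9

Pre-tax equilibrium: P* = 763/9, Q* = 2141/9.
Tax on sellers shifts supply to S = -186 + 5(P − 7) = -221 + 5P.
577 - 4P = -221 + 5P gives buyer price Pb = 266/3; sellers receive Ps = 266/3 − 7 = 245/3.
New quantity: Q = 577 − 4(266/3) = 667/3.
Buyer burden = 266/3 − 763/9 = 35/9; seller burden = 763/9 − 245/3 = 28/9.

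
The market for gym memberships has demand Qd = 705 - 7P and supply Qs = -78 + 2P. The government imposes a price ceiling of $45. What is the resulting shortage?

Shortage = 378

Equilibrium price would be P* = 87, so the ceiling at 45 binds.
At P = 45: Qd = 705 − 7(45) = 390, Qs = -78 + 2(45) = 12.
Shortage = 390 − 12 = 378.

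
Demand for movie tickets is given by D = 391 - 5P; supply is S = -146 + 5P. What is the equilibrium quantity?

Set D = S: 391 - 5P = -146 + 5P.
537 = 10P, so P* = 53.7.
Q* = 391 − 5(53.7) = 122.5.

Q* = 122.5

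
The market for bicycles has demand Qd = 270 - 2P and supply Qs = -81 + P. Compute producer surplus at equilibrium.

Producer surplus = 648

Equilibrium: 270 - 2P = -81 + P gives P* = 117, Q* = 36.
Supply starts at P = 81 (where Qs = 0).
PS = ½(117 − 81)(36) = 648.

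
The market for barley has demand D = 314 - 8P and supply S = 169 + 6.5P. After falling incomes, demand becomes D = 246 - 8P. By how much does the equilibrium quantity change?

Original equilibrium: P* = 10, Q* = 234.
New equilibrium: 246 - 8P = 169 + 6.5P, so 77 = 14.5P and P' = 154/29; Q' = 246 − 8(154/29) = 5902/29.
Change in quantity: 5902/29 − 234 = -884/29.

ΔQ = -884/29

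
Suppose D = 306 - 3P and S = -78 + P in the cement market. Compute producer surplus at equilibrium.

Producer surplus = 162

Equilibrium: 306 - 3P = -78 + P gives P* = 96, Q* = 18.
Supply starts at P = 78 (where S = 0).
PS = ½(96 − 78)(18) = 162.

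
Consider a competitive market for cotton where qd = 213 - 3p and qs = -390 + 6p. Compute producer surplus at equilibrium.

Equilibrium: 213 - 3p = -390 + 6p gives p* = 67, q* = 12.
Supply starts at p = 65 (where qs = 0).
PS = ½(67 − 65)(12) = 12.

Producer surplus = 12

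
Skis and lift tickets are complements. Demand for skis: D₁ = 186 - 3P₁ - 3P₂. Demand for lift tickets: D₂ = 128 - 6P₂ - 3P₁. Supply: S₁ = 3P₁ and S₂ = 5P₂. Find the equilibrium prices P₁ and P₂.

Market 1: 186 - 3P₁ - 3P₂ = 3P₁ → 6P₁ + 3P₂ = 186.
Market 2: 11P₂ + 3P₁ = 128.
Eliminating P₂: 11×(1) − 3×(2) gives 57P₁ = 1662, so P₁ = 554/19.
Back-substitute into (2): P₂ = (128 − 3×554/19) / 11 = 70/19.

P₁ = 554/19, P₂ = 70/19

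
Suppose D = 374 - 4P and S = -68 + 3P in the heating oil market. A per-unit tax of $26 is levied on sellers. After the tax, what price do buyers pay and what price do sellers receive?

Buyers pay 520/7, sellers receive 338/7

Pre-tax equilibrium: P* = 442/7, Q* = 850/7.
Tax on sellers shifts supply to S = -68 + 3(P − 26) = -146 + 3P.
374 - 4P = -146 + 3P gives buyer price Pb = 520/7; sellers receive Ps = 520/7 − 26 = 338/7.
New quantity: Q = 374 − 4(520/7) = 538/7.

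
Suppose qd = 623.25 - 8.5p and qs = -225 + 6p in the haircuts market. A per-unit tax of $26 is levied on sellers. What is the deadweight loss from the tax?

Deadweight loss = 34476/29

Pre-tax equilibrium: p* = 58.5, q* = 126.
Tax on sellers shifts supply to qs = -225 + 6(p − 26) = -381 + 6p.
623.25 - 8.5p = -381 + 6p gives buyer price pb = 4017/58; sellers receive ps = 4017/58 − 26 = 2509/58.
New quantity: q = 623.25 − 8.5(4017/58) = 1002/29.
DWL = ½ × 26 × (126 − 1002/29) = 34476/29.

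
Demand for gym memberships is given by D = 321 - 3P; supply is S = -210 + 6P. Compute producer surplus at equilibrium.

Equilibrium: 321 - 3P = -210 + 6P gives P* = 59, Q* = 144.
Supply starts at P = 35 (where S = 0).
PS = ½(59 − 35)(144) = 1728.

Producer surplus = 1728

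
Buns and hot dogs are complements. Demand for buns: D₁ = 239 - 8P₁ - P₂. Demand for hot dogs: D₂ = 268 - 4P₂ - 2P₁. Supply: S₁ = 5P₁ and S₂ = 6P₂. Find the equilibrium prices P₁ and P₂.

P₁ = 16.578125, P₂ = 23.484375

Market 1: 239 - 8P₁ - P₂ = 5P₁ → 13P₁ + P₂ = 239.
Market 2: 10P₂ + 2P₁ = 268.
Eliminating P₂: 10×(1) − 1×(2) gives 128P₁ = 2122, so P₁ = 16.578125.
Back-substitute into (2): P₂ = (268 − 2×16.578125) / 10 = 23.484375.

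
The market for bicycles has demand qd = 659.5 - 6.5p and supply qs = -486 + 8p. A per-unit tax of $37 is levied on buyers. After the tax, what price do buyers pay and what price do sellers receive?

Pre-tax equilibrium: p* = 79, q* = 146.
Tax on buyers shifts demand to qd = 659.5 − 6.5(p + 37) = 419 - 6.5p.
419 - 6.5p = -486 + 8p gives seller price ps = 1810/29; buyers pay pb = 1810/29 + 37 = 2883/29.
New quantity: q = 659.5 − 6.5(2883/29) = 386/29.

Buyers pay 2883/29, sellers receive 1810/29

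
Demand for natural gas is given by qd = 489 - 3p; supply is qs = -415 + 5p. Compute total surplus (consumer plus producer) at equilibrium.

Equilibrium: 489 - 3p = -415 + 5p gives p* = 113, q* = 150.
Demand choke price: p = 163; supply starts at p = 83.
CS = ½(163 − 113)(150) = 3750; PS = ½(113 − 83)(150) = 2250.

Total surplus = 6000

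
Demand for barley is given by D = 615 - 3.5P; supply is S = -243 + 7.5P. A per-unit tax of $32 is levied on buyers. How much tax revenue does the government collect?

Pre-tax equilibrium: P* = 78, Q* = 342.
Tax on buyers shifts demand to D = 615 − 3.5(P + 32) = 503 - 3.5P.
503 - 3.5P = -243 + 7.5P gives seller price Ps = 746/11; buyers pay Pb = 746/11 + 32 = 1098/11.
New quantity: Q = 615 − 3.5(1098/11) = 2922/11.
Revenue = 32 × 2922/11 = 93504/11.

Tax revenue = 93504/11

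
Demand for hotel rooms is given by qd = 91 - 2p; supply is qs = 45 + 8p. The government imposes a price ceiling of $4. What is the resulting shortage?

Shortage = 6

Equilibrium price would be p* = 4.6, so the ceiling at 4 binds.
At p = 4: qd = 91 − 2(4) = 83, qs = 45 + 8(4) = 77.
Shortage = 83 − 77 = 6.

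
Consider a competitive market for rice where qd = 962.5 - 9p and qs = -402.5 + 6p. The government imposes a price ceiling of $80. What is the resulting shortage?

Shortage = 165

Equilibrium price would be p* = 91, so the ceiling at 80 binds.
At p = 80: qd = 962.5 − 9(80) = 242.5, qs = -402.5 + 6(80) = 77.5.
Shortage = 242.5 − 77.5 = 165.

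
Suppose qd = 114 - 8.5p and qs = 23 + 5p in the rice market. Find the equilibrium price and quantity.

p* = 182/27, q* = 1531/27

Set qd = qs: 114 - 8.5p = 23 + 5p.
91 = 13.5p, so p* = 182/27.
q* = 114 − 8.5(182/27) = 1531/27.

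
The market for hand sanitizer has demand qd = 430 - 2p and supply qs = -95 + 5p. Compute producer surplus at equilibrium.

Producer surplus = 7840

Equilibrium: 430 - 2p = -95 + 5p gives p* = 75, q* = 280.
Supply starts at p = 19 (where qs = 0).
PS = ½(75 − 19)(280) = 7840.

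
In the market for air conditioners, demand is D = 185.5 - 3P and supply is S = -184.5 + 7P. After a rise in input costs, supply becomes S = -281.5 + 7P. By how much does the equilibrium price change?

ΔP = 9.7

Original equilibrium: P* = 37, Q* = 74.5.
New equilibrium: 185.5 - 3P = -281.5 + 7P, so 467 = 10P and P' = 46.7; Q' = 185.5 − 3(46.7) = 45.4.
Change in price: 46.7 − 37 = 9.7.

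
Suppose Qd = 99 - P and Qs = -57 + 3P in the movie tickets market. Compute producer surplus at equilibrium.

Producer surplus = 600

Equilibrium: 99 - P = -57 + 3P gives P* = 39, Q* = 60.
Supply starts at P = 19 (where Qs = 0).
PS = ½(39 − 19)(60) = 600.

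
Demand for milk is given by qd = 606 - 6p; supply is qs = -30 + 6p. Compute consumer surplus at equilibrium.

Equilibrium: 606 - 6p = -30 + 6p gives p* = 53, q* = 288.
Demand choke price (qd = 0): p = 101.
CS = ½(101 − 53)(288) = 6912.

Consumer surplus = 6912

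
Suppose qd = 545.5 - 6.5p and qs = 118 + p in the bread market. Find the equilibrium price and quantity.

Set qd = qs: 545.5 - 6.5p = 118 + p.
427.5 = 7.5p, so p* = 57.
q* = 545.5 − 6.5(57) = 175.

p* = 57, q* = 175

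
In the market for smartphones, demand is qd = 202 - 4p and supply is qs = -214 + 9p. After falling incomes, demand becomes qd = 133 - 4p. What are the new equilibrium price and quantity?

Original equilibrium: p* = 32, q* = 74.
New equilibrium: 133 - 4p = -214 + 9p, so 347 = 13p and p' = 347/13; q' = 133 − 4(347/13) = 341/13.

p' = 347/13, q' = 341/13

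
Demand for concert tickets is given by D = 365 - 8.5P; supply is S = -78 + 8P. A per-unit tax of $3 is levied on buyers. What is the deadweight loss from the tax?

Deadweight loss = 204/11

Pre-tax equilibrium: P* = 886/33, Q* = 4514/33.
Tax on buyers shifts demand to D = 365 − 8.5(P + 3) = 339.5 - 8.5P.
339.5 - 8.5P = -78 + 8P gives seller price Ps = 835/33; buyers pay Pb = 835/33 + 3 = 934/33.
New quantity: Q = 365 − 8.5(934/33) = 4106/33.
DWL = ½ × 3 × (4514/33 − 4106/33) = 204/11.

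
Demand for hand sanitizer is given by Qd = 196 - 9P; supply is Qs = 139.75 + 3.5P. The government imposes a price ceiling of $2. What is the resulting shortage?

Shortage = 31.25

Equilibrium price would be P* = 4.5, so the ceiling at 2 binds.
At P = 2: Qd = 196 − 9(2) = 178, Qs = 139.75 + 3.5(2) = 146.75.
Shortage = 178 − 146.75 = 31.25.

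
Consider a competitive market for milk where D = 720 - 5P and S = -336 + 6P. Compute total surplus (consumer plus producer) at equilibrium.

Total surplus = 10560

Equilibrium: 720 - 5P = -336 + 6P gives P* = 96, Q* = 240.
Demand choke price: P = 144; supply starts at P = 56.
CS = ½(144 − 96)(240) = 5760; PS = ½(96 − 56)(240) = 4800.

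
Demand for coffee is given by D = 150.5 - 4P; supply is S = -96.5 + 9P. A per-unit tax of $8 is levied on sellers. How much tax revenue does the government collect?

Pre-tax equilibrium: P* = 19, Q* = 74.5.
Tax on sellers shifts supply to S = -96.5 + 9(P − 8) = -168.5 + 9P.
150.5 - 4P = -168.5 + 9P gives buyer price Pb = 319/13; sellers receive Ps = 319/13 − 8 = 215/13.
New quantity: Q = 150.5 − 4(319/13) = 1361/26.
Revenue = 8 × 1361/26 = 5444/13.

Tax revenue = 5444/13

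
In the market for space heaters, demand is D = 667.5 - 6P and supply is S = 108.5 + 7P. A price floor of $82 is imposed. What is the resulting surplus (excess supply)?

Surplus = 507

Equilibrium price would be P* = 43, so the floor at 82 binds.
At P = 82: D = 175.5, S = 682.5.
Surplus = 682.5 − 175.5 = 507.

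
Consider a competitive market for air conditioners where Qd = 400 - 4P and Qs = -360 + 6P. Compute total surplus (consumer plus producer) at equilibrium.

Total surplus = 1920

Equilibrium: 400 - 4P = -360 + 6P gives P* = 76, Q* = 96.
Demand choke price: P = 100; supply starts at P = 60.
CS = ½(100 − 76)(96) = 1152; PS = ½(76 − 60)(96) = 768.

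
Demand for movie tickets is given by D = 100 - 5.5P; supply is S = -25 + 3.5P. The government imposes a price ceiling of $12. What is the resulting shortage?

Shortage = 17

Equilibrium price would be P* = 125/9, so the ceiling at 12 binds.
At P = 12: D = 100 − 5.5(12) = 34, S = -25 + 3.5(12) = 17.
Shortage = 34 − 17 = 17.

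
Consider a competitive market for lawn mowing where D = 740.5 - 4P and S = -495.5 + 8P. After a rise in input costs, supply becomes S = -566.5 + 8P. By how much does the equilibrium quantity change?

ΔQ = -71/3

Original equilibrium: P* = 103, Q* = 328.5.
New equilibrium: 740.5 - 4P = -566.5 + 8P, so 1307 = 12P and P' = 1307/12; Q' = 740.5 − 4(1307/12) = 1829/6.
Change in quantity: 1829/6 − 328.5 = -71/3.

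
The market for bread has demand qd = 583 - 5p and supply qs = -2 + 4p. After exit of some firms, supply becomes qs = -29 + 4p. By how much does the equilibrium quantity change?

Original equilibrium: p* = 65, q* = 258.
New equilibrium: 583 - 5p = -29 + 4p, so 612 = 9p and p' = 68; q' = 583 − 5(68) = 243.
Change in quantity: 243 − 258 = -15.

Δq = -15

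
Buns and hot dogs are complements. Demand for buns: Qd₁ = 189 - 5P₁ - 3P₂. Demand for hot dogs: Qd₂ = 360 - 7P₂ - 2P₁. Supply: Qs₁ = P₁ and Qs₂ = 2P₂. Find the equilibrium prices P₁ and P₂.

Market 1: 189 - 5P₁ - 3P₂ = P₁ → 6P₁ + 3P₂ = 189.
Market 2: 9P₂ + 2P₁ = 360.
Eliminating P₂: 9×(1) − 3×(2) gives 48P₁ = 621, so P₁ = 12.9375.
Back-substitute into (2): P₂ = (360 − 2×12.9375) / 9 = 37.125.

P₁ = 12.9375, P₂ = 37.125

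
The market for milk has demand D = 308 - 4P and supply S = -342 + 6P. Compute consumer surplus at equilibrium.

Consumer surplus = 288

Equilibrium: 308 - 4P = -342 + 6P gives P* = 65, Q* = 48.
Demand choke price (D = 0): P = 77.
CS = ½(77 − 65)(48) = 288.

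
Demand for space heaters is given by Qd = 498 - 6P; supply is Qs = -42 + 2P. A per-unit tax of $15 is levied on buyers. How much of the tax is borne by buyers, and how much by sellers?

Buyers bear $3.75, sellers bear $11.25

Pre-tax equilibrium: P* = 67.5, Q* = 93.
Tax on buyers shifts demand to Qd = 498 − 6(P + 15) = 408 - 6P.
408 - 6P = -42 + 2P gives seller price Ps = 56.25; buyers pay Pb = 56.25 + 15 = 71.25.
New quantity: Q = 498 − 6(71.25) = 70.5.
Buyer burden = 71.25 − 67.5 = 3.75; seller burden = 67.5 − 56.25 = 11.25.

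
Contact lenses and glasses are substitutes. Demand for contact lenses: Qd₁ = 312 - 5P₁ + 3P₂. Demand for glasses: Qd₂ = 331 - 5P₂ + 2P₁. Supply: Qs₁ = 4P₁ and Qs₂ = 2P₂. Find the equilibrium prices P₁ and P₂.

P₁ = 1059/19, P₂ = 1201/19

Market 1: 312 - 5P₁ + 3P₂ = 4P₁ → 9P₁ - 3P₂ = 312.
Market 2: 7P₂ - 2P₁ = 331.
Eliminating P₂: 7×(1) + 3×(2) gives 57P₁ = 3177, so P₁ = 1059/19.
Back-substitute into (2): P₂ = (331 + 2×1059/19) / 7 = 1201/19.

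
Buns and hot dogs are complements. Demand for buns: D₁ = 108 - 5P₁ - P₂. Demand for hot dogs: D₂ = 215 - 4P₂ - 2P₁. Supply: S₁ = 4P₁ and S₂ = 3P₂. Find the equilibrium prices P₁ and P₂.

P₁ = 541/61, P₂ = 1719/61

Market 1: 108 - 5P₁ - P₂ = 4P₁ → 9P₁ + P₂ = 108.
Market 2: 7P₂ + 2P₁ = 215.
Eliminating P₂: 7×(1) − 1×(2) gives 61P₁ = 541, so P₁ = 541/61.
Back-substitute into (2): P₂ = (215 − 2×541/61) / 7 = 1719/61.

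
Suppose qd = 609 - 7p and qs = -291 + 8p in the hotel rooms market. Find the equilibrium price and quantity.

Set qd = qs: 609 - 7p = -291 + 8p.
900 = 15p, so p* = 60.
q* = 609 − 7(60) = 189.

p* = 60, q* = 189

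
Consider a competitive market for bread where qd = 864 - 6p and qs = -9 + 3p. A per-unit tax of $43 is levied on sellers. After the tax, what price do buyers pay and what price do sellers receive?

Buyers pay 334/3, sellers receive 205/3

Pre-tax equilibrium: p* = 97, q* = 282.
Tax on sellers shifts supply to qs = -9 + 3(p − 43) = -138 + 3p.
864 - 6p = -138 + 3p gives buyer price pb = 334/3; sellers receive ps = 334/3 − 43 = 205/3.
New quantity: q = 864 − 6(334/3) = 196.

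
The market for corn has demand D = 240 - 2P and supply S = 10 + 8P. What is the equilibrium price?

P* = 23

Set D = S: 240 - 2P = 10 + 8P.
230 = 10P, so P* = 23.
Q* = 240 − 2(23) = 194.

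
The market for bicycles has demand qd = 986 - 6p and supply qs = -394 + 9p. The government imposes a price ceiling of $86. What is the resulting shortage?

Shortage = 90

Equilibrium price would be p* = 92, so the ceiling at 86 binds.
At p = 86: qd = 986 − 6(86) = 470, qs = -394 + 9(86) = 380.
Shortage = 470 − 380 = 90.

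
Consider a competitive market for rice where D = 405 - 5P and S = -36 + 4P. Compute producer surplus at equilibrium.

Producer surplus = 3200

Equilibrium: 405 - 5P = -36 + 4P gives P* = 49, Q* = 160.
Supply starts at P = 9 (where S = 0).
PS = ½(49 − 9)(160) = 3200.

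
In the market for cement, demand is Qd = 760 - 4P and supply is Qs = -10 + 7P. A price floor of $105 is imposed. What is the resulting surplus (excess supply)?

Surplus = 385

Equilibrium price would be P* = 70, so the floor at 105 binds.
At P = 105: Qd = 340, Qs = 725.
Surplus = 725 − 340 = 385.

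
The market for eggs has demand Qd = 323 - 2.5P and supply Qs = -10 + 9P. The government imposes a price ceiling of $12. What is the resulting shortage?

Shortage = 195

Equilibrium price would be P* = 666/23, so the ceiling at 12 binds.
At P = 12: Qd = 323 − 2.5(12) = 293, Qs = -10 + 9(12) = 98.
Shortage = 293 − 98 = 195.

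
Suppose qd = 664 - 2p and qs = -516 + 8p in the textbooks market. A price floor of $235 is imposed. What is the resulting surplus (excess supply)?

Surplus = 1170

Equilibrium price would be p* = 118, so the floor at 235 binds.
At p = 235: qd = 194, qs = 1364.
Surplus = 1364 − 194 = 1170.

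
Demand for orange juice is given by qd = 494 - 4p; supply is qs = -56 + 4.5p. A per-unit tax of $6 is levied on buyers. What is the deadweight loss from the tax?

Deadweight loss = 648/17

Pre-tax equilibrium: p* = 1100/17, q* = 3998/17.
Tax on buyers shifts demand to qd = 494 − 4(p + 6) = 470 - 4p.
470 - 4p = -56 + 4.5p gives seller price ps = 1052/17; buyers pay pb = 1052/17 + 6 = 1154/17.
New quantity: q = 494 − 4(1154/17) = 3782/17.
DWL = ½ × 6 × (3998/17 − 3782/17) = 648/17.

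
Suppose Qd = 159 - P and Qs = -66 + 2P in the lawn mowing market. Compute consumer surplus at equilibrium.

Equilibrium: 159 - P = -66 + 2P gives P* = 75, Q* = 84.
Demand choke price (Qd = 0): P = 159.
CS = ½(159 − 75)(84) = 3528.

Consumer surplus = 3528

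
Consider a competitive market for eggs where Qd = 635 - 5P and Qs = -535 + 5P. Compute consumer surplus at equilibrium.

Consumer surplus = 250

Equilibrium: 635 - 5P = -535 + 5P gives P* = 117, Q* = 50.
Demand choke price (Qd = 0): P = 127.
CS = ½(127 − 117)(50) = 250.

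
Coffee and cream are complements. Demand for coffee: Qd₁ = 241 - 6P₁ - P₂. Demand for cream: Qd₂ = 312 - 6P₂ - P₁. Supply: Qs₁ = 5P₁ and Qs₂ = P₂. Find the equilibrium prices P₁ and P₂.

Market 1: 241 - 6P₁ - P₂ = 5P₁ → 11P₁ + P₂ = 241.
Market 2: 7P₂ + P₁ = 312.
Eliminating P₂: 7×(1) − 1×(2) gives 76P₁ = 1375, so P₁ = 1375/76.
Back-substitute into (2): P₂ = (312 − 1×1375/76) / 7 = 3191/76.

P₁ = 1375/76, P₂ = 3191/76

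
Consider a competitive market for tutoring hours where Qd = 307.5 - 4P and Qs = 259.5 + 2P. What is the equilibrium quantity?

Set Qd = Qs: 307.5 - 4P = 259.5 + 2P.
48 = 6P, so P* = 8.
Q* = 307.5 − 4(8) = 275.5.

Q* = 275.5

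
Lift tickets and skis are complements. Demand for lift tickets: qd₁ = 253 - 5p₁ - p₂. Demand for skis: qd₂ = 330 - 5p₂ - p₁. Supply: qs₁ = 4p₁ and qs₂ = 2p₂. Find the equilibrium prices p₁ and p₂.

p₁ = 1441/62, p₂ = 2717/62

Market 1: 253 - 5p₁ - p₂ = 4p₁ → 9p₁ + p₂ = 253.
Market 2: 7p₂ + p₁ = 330.
Eliminating p₂: 7×(1) − 1×(2) gives 62p₁ = 1441, so p₁ = 1441/62.
Back-substitute into (2): p₂ = (330 − 1×1441/62) / 7 = 2717/62.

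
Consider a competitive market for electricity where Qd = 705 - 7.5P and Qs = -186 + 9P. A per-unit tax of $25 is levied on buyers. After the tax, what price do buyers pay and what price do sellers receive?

Buyers pay 744/11, sellers receive 469/11

Pre-tax equilibrium: P* = 54, Q* = 300.
Tax on buyers shifts demand to Qd = 705 − 7.5(P + 25) = 517.5 - 7.5P.
517.5 - 7.5P = -186 + 9P gives seller price Ps = 469/11; buyers pay Pb = 469/11 + 25 = 744/11.
New quantity: Q = 705 − 7.5(744/11) = 2175/11.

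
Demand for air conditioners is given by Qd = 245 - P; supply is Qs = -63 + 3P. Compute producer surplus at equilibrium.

Producer surplus = 4704

Equilibrium: 245 - P = -63 + 3P gives P* = 77, Q* = 168.
Supply starts at P = 21 (where Qs = 0).
PS = ½(77 − 21)(168) = 4704.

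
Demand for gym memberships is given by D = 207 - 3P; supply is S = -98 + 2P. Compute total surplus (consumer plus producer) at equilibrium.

Equilibrium: 207 - 3P = -98 + 2P gives P* = 61, Q* = 24.
Demand choke price: P = 69; supply starts at P = 49.
CS = ½(69 − 61)(24) = 96; PS = ½(61 − 49)(24) = 144.

Total surplus = 240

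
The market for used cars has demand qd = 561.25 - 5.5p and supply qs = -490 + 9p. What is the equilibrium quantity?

Set qd = qs: 561.25 - 5.5p = -490 + 9p.
1051.25 = 14.5p, so p* = 72.5.
q* = 561.25 − 5.5(72.5) = 162.5.

q* = 162.5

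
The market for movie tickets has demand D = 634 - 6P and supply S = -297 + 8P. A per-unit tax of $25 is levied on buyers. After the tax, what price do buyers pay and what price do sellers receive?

Pre-tax equilibrium: P* = 66.5, Q* = 235.
Tax on buyers shifts demand to D = 634 − 6(P + 25) = 484 - 6P.
484 - 6P = -297 + 8P gives seller price Ps = 781/14; buyers pay Pb = 781/14 + 25 = 1131/14.
New quantity: Q = 634 − 6(1131/14) = 1045/7.

Buyers pay 1131/14, sellers receive 781/14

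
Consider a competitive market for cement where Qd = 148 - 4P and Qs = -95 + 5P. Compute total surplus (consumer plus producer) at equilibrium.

Equilibrium: 148 - 4P = -95 + 5P gives P* = 27, Q* = 40.
Demand choke price: P = 37; supply starts at P = 19.
CS = ½(37 − 27)(40) = 200; PS = ½(27 − 19)(40) = 160.

Total surplus = 360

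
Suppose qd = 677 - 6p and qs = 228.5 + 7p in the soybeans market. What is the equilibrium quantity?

q* = 470

Set qd = qs: 677 - 6p = 228.5 + 7p.
448.5 = 13p, so p* = 34.5.
q* = 677 − 6(34.5) = 470.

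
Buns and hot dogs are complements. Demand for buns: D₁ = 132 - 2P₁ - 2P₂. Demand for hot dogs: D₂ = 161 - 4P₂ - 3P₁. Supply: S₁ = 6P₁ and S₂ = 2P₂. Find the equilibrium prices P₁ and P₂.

Market 1: 132 - 2P₁ - 2P₂ = 6P₁ → 8P₁ + 2P₂ = 132.
Market 2: 6P₂ + 3P₁ = 161.
Eliminating P₂: 6×(1) − 2×(2) gives 42P₁ = 470, so P₁ = 235/21.
Back-substitute into (2): P₂ = (161 − 3×235/21) / 6 = 446/21.

P₁ = 235/21, P₂ = 446/21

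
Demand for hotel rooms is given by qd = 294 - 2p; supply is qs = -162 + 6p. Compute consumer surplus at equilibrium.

Equilibrium: 294 - 2p = -162 + 6p gives p* = 57, q* = 180.
Demand choke price (qd = 0): p = 147.
CS = ½(147 − 57)(180) = 8100.

Consumer surplus = 8100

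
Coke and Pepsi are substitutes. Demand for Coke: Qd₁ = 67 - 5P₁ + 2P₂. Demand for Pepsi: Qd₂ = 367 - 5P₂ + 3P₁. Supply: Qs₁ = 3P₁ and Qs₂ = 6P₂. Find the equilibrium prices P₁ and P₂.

P₁ = 1471/82, P₂ = 3137/82

Market 1: 67 - 5P₁ + 2P₂ = 3P₁ → 8P₁ - 2P₂ = 67.
Market 2: 11P₂ - 3P₁ = 367.
Eliminating P₂: 11×(1) + 2×(2) gives 82P₁ = 1471, so P₁ = 1471/82.
Back-substitute into (2): P₂ = (367 + 3×1471/82) / 11 = 3137/82.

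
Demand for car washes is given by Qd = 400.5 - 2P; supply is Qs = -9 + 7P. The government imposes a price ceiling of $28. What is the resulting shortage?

Shortage = 157.5

Equilibrium price would be P* = 45.5, so the ceiling at 28 binds.
At P = 28: Qd = 400.5 − 2(28) = 344.5, Qs = -9 + 7(28) = 187.
Shortage = 344.5 − 187 = 157.5.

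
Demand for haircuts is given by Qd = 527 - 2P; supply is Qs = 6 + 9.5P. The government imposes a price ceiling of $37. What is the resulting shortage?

Equilibrium price would be P* = 1042/23, so the ceiling at 37 binds.
At P = 37: Qd = 527 − 2(37) = 453, Qs = 6 + 9.5(37) = 357.5.
Shortage = 453 − 357.5 = 95.5.

Shortage = 95.5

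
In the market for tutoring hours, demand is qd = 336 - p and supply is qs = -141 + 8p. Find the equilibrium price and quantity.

p* = 53, q* = 283

Set qd = qs: 336 - p = -141 + 8p.
477 = 9p, so p* = 53.
q* = 336 − 1(53) = 283.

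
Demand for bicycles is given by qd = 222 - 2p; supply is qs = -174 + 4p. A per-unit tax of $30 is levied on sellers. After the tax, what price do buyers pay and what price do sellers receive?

Buyers pay $86, sellers receive $56

Pre-tax equilibrium: p* = 66, q* = 90.
Tax on sellers shifts supply to qs = -174 + 4(p − 30) = -294 + 4p.
222 - 2p = -294 + 4p gives buyer price pb = 86; sellers receive ps = 86 − 30 = 56.
New quantity: q = 222 − 2(86) = 50.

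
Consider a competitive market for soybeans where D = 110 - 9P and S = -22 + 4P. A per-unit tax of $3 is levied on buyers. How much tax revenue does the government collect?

Tax revenue = 402/13

Pre-tax equilibrium: P* = 132/13, Q* = 242/13.
Tax on buyers shifts demand to D = 110 − 9(P + 3) = 83 - 9P.
83 - 9P = -22 + 4P gives seller price Ps = 105/13; buyers pay Pb = 105/13 + 3 = 144/13.
New quantity: Q = 110 − 9(144/13) = 134/13.
Revenue = 3 × 134/13 = 402/13.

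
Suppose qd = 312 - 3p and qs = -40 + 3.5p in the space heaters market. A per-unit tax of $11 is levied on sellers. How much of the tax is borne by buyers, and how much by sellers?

Buyers bear 77/13, sellers bear 66/13

Pre-tax equilibrium: p* = 704/13, q* = 1944/13.
Tax on sellers shifts supply to qs = -40 + 3.5(p − 11) = -78.5 + 3.5p.
312 - 3p = -78.5 + 3.5p gives buyer price pb = 781/13; sellers receive ps = 781/13 − 11 = 638/13.
New quantity: q = 312 − 3(781/13) = 1713/13.
Buyer burden = 781/13 − 704/13 = 77/13; seller burden = 704/13 − 638/13 = 66/13.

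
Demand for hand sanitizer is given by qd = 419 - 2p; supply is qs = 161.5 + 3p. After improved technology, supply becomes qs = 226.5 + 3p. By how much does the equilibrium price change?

Δp = -13

Original equilibrium: p* = 51.5, q* = 316.
New equilibrium: 419 - 2p = 226.5 + 3p, so 192.5 = 5p and p' = 38.5; q' = 419 − 2(38.5) = 342.
Change in price: 38.5 − 51.5 = -13.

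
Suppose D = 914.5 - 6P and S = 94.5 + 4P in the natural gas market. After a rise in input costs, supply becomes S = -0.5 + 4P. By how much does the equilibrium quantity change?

Original equilibrium: P* = 82, Q* = 422.5.
New equilibrium: 914.5 - 6P = -0.5 + 4P, so 915 = 10P and P' = 91.5; Q' = 914.5 − 6(91.5) = 365.5.
Change in quantity: 365.5 − 422.5 = -57.

ΔQ = -57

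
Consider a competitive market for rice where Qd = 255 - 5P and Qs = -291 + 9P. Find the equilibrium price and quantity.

P* = 39, Q* = 60

Set Qd = Qs: 255 - 5P = -291 + 9P.
546 = 14P, so P* = 39.
Q* = 255 − 5(39) = 60.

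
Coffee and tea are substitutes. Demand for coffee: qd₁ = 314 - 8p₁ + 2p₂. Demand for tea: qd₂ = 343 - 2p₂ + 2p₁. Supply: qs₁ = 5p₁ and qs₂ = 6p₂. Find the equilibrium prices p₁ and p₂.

Market 1: 314 - 8p₁ + 2p₂ = 5p₁ → 13p₁ - 2p₂ = 314.
Market 2: 8p₂ - 2p₁ = 343.
Eliminating p₂: 8×(1) + 2×(2) gives 100p₁ = 3198, so p₁ = 31.98.
Back-substitute into (2): p₂ = (343 + 2×31.98) / 8 = 50.87.

p₁ = 31.98, p₂ = 50.87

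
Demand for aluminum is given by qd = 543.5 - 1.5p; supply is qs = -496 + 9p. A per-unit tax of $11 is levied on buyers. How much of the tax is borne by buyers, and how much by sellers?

Buyers bear 66/7, sellers bear 11/7

Pre-tax equilibrium: p* = 99, q* = 395.
Tax on buyers shifts demand to qd = 543.5 − 1.5(p + 11) = 527 - 1.5p.
527 - 1.5p = -496 + 9p gives seller price ps = 682/7; buyers pay pb = 682/7 + 11 = 759/7.
New quantity: q = 543.5 − 1.5(759/7) = 2666/7.
Buyer burden = 759/7 − 99 = 66/7; seller burden = 99 − 682/7 = 11/7.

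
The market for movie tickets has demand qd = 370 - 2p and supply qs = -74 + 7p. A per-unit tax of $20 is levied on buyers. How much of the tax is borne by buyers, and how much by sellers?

Pre-tax equilibrium: p* = 148/3, q* = 814/3.
Tax on buyers shifts demand to qd = 370 − 2(p + 20) = 330 - 2p.
330 - 2p = -74 + 7p gives seller price ps = 404/9; buyers pay pb = 404/9 + 20 = 584/9.
New quantity: q = 370 − 2(584/9) = 2162/9.
Buyer burden = 584/9 − 148/3 = 140/9; seller burden = 148/3 − 404/9 = 40/9.

Buyers bear 140/9, sellers bear 40/9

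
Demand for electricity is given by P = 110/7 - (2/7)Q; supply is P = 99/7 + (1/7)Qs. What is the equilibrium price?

P* = 44/3

Set the two price expressions equal: 110/7 - (2/7)Q = 99/7 + (1/7)Q.
11/7 = (3/7)Q, so Q* = 11/3.
P* = 110/7 − (2/7)(11/3) = 44/3.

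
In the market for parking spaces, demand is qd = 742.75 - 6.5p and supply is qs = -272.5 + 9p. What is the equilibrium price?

p* = 65.5

Set qd = qs: 742.75 - 6.5p = -272.5 + 9p.
1015.25 = 15.5p, so p* = 65.5.
q* = 742.75 − 6.5(65.5) = 317.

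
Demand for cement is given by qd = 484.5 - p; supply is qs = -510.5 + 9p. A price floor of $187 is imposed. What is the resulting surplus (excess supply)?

Surplus = 875

Equilibrium price would be p* = 99.5, so the floor at 187 binds.
At p = 187: qd = 297.5, qs = 1172.5.
Surplus = 1172.5 − 297.5 = 875.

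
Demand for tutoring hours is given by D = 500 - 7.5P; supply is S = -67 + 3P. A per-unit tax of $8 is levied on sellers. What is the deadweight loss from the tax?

Deadweight loss = 480/7

Pre-tax equilibrium: P* = 54, Q* = 95.
Tax on sellers shifts supply to S = -67 + 3(P − 8) = -91 + 3P.
500 - 7.5P = -91 + 3P gives buyer price Pb = 394/7; sellers receive Ps = 394/7 − 8 = 338/7.
New quantity: Q = 500 − 7.5(394/7) = 545/7.
DWL = ½ × 8 × (95 − 545/7) = 480/7.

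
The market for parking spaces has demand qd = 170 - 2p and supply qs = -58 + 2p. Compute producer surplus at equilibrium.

Equilibrium: 170 - 2p = -58 + 2p gives p* = 57, q* = 56.
Supply starts at p = 29 (where qs = 0).
PS = ½(57 − 29)(56) = 784.

Producer surplus = 784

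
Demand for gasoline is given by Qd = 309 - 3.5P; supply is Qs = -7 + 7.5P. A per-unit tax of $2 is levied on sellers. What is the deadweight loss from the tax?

Deadweight loss = 105/22

Pre-tax equilibrium: P* = 316/11, Q* = 2293/11.
Tax on sellers shifts supply to Qs = -7 + 7.5(P − 2) = -22 + 7.5P.
309 - 3.5P = -22 + 7.5P gives buyer price Pb = 331/11; sellers receive Ps = 331/11 − 2 = 309/11.
New quantity: Q = 309 − 3.5(331/11) = 4481/22.
DWL = ½ × 2 × (2293/11 − 4481/22) = 105/22.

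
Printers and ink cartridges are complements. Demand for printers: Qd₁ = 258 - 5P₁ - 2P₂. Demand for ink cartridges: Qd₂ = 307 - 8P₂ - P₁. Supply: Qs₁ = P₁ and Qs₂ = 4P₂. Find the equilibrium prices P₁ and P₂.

P₁ = 1241/35, P₂ = 792/35

Market 1: 258 - 5P₁ - 2P₂ = P₁ → 6P₁ + 2P₂ = 258.
Market 2: 12P₂ + P₁ = 307.
Eliminating P₂: 12×(1) − 2×(2) gives 70P₁ = 2482, so P₁ = 1241/35.
Back-substitute into (2): P₂ = (307 − 1×1241/35) / 12 = 792/35.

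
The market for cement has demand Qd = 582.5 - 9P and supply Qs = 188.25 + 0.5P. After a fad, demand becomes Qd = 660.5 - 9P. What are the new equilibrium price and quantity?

Original equilibrium: P* = 41.5, Q* = 209.
New equilibrium: 660.5 - 9P = 188.25 + 0.5P, so 472.25 = 9.5P and P' = 1889/38; Q' = 660.5 − 9(1889/38) = 4049/19.

P' = 1889/38, Q' = 4049/19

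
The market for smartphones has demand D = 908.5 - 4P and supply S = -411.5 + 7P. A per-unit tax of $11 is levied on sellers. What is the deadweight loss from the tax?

Pre-tax equilibrium: P* = 120, Q* = 428.5.
Tax on sellers shifts supply to S = -411.5 + 7(P − 11) = -488.5 + 7P.
908.5 - 4P = -488.5 + 7P gives buyer price Pb = 127; sellers receive Ps = 127 − 11 = 116.
New quantity: Q = 908.5 − 4(127) = 400.5.
DWL = ½ × 11 × (428.5 − 400.5) = 154.

Deadweight loss = 154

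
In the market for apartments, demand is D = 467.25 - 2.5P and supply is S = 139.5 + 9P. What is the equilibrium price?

P* = 28.5

Set D = S: 467.25 - 2.5P = 139.5 + 9P.
327.75 = 11.5P, so P* = 28.5.
Q* = 467.25 − 2.5(28.5) = 396.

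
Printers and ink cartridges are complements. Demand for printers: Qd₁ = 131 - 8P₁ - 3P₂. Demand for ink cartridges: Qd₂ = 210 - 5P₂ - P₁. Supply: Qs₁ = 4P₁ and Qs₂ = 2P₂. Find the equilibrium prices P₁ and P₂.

Market 1: 131 - 8P₁ - 3P₂ = 4P₁ → 12P₁ + 3P₂ = 131.
Market 2: 7P₂ + P₁ = 210.
Eliminating P₂: 7×(1) − 3×(2) gives 81P₁ = 287, so P₁ = 287/81.
Back-substitute into (2): P₂ = (210 − 1×287/81) / 7 = 2389/81.

P₁ = 287/81, P₂ = 2389/81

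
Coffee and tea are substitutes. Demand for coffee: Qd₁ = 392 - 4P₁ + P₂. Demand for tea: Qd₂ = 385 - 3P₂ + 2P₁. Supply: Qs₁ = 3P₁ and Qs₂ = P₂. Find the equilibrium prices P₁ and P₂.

Market 1: 392 - 4P₁ + P₂ = 3P₁ → 7P₁ - P₂ = 392.
Market 2: 4P₂ - 2P₁ = 385.
Eliminating P₂: 4×(1) + 1×(2) gives 26P₁ = 1953, so P₁ = 1953/26.
Back-substitute into (2): P₂ = (385 + 2×1953/26) / 4 = 3479/26.

P₁ = 1953/26, P₂ = 3479/26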